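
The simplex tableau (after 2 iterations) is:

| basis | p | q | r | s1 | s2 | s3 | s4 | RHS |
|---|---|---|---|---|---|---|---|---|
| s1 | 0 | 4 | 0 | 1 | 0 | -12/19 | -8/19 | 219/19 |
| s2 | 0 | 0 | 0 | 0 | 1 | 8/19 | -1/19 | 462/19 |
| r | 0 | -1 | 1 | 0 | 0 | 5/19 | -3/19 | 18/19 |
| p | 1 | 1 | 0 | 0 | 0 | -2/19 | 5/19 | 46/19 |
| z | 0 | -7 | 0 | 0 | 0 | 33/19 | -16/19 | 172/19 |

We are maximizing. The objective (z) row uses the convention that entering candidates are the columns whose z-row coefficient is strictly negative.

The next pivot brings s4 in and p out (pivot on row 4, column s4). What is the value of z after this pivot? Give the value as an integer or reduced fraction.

Minimum ratio for s4: (46/19)/(5/19) = 46/5.
z changes by −(z-row coeff of s4)·ratio = −(-16/19)·(46/5) = 736/95.
New z = 172/19 + (736/95) = 84/5.

84/5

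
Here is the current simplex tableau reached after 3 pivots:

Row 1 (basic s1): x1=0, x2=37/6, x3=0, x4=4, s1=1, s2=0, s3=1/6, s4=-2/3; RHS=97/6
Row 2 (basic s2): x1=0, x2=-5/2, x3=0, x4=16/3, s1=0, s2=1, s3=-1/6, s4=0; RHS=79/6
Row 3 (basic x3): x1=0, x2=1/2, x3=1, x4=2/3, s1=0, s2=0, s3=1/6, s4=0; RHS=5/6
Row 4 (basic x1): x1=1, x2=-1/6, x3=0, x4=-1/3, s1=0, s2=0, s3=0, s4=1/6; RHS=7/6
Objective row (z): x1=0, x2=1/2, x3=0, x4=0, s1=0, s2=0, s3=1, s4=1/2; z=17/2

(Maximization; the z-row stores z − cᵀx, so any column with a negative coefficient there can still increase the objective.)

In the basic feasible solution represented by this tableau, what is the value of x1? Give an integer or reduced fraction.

7/6

x1 is basic (row 4); its value is the RHS of that row: 7/6.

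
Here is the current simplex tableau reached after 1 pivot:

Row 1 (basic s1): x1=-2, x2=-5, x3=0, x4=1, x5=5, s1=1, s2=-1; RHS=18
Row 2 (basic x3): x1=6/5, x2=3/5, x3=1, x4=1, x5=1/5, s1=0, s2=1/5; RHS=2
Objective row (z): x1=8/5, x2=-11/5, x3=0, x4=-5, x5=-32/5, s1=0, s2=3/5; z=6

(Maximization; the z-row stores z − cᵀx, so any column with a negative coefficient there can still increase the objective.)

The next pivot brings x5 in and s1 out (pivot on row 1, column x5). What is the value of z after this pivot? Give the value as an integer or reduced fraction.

726/25

Minimum ratio for x5: 18/5 = 18/5.
z changes by −(z-row coeff of x5)·ratio = −(-32/5)·(18/5) = 576/25.
New z = 6 + (576/25) = 726/25.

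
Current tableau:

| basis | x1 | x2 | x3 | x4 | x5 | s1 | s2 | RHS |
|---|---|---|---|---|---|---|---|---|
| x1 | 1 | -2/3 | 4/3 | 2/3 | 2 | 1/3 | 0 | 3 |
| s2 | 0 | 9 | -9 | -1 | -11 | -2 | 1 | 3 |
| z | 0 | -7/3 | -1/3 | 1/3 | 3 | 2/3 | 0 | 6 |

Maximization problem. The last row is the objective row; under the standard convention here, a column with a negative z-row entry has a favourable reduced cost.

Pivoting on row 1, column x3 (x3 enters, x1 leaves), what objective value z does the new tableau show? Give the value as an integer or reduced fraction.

27/4

Minimum ratio for x3: 3/(4/3) = 9/4.
z changes by −(z-row coeff of x3)·ratio = −(-1/3)·(9/4) = 3/4.
New z = 6 + (3/4) = 27/4.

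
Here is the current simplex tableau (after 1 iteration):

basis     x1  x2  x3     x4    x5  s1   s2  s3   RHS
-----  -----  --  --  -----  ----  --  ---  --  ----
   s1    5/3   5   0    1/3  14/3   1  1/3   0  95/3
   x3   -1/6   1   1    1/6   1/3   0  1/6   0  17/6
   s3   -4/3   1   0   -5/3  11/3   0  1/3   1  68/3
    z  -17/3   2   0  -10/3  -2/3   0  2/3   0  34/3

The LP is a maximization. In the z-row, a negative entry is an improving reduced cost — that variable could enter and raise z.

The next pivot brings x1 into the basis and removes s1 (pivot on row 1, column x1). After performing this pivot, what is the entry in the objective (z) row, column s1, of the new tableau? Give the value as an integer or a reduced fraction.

17/5

Pivot element is row 1, column x1: 5/3.
Normalize row 1: new (row 1, s1) = 1/(5/3) = 3/5.
z-row ← z-row − (-17/3)·(new row 1): 0 − (-17/3)·(3/5) = 17/5.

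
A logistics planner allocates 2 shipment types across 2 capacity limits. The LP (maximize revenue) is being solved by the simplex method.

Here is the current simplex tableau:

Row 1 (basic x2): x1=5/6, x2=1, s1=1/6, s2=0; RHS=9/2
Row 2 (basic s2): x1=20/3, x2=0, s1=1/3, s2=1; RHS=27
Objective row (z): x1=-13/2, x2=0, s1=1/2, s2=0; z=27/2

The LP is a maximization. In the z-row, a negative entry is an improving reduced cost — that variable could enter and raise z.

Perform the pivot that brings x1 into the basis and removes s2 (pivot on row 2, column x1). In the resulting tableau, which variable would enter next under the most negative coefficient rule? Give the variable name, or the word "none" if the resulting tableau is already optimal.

none

Pivot element 20/3. New z-row = old z-row − (-13/2)·(row 2/(20/3)).
Updated z-row coefficients: x1: 0, x2: 0, s1: 33/40, s2: 39/40.
No coefficient is strictly negative; the tableau after this pivot is optimal.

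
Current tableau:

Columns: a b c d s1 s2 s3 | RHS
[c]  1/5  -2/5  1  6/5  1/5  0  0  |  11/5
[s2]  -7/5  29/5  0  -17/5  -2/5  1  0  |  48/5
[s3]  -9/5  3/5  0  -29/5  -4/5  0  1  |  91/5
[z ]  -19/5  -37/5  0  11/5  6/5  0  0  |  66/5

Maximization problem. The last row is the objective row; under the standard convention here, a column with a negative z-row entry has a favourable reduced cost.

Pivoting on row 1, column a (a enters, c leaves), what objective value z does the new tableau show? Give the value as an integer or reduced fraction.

Minimum ratio for a: (11/5)/(1/5) = 11.
z changes by −(z-row coeff of a)·ratio = −(-19/5)·11 = 209/5.
New z = 66/5 + (209/5) = 55.

55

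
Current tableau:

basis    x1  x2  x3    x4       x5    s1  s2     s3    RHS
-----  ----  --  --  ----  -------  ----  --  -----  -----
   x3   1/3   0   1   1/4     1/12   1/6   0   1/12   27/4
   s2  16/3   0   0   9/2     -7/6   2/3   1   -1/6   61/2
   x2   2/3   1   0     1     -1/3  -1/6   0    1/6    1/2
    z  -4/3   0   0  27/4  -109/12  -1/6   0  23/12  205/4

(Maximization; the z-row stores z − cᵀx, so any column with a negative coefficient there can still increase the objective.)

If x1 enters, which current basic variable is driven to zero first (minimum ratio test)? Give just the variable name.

Ratios: row 1 (x3): (27/4)/(1/3) = 81/4; row 2 (s2): (61/2)/(16/3) = 183/32; row 3 (x2): (1/2)/(2/3) = 3/4.
Minimum ratio 3/4 is in the x2 row, so x2 leaves.

x2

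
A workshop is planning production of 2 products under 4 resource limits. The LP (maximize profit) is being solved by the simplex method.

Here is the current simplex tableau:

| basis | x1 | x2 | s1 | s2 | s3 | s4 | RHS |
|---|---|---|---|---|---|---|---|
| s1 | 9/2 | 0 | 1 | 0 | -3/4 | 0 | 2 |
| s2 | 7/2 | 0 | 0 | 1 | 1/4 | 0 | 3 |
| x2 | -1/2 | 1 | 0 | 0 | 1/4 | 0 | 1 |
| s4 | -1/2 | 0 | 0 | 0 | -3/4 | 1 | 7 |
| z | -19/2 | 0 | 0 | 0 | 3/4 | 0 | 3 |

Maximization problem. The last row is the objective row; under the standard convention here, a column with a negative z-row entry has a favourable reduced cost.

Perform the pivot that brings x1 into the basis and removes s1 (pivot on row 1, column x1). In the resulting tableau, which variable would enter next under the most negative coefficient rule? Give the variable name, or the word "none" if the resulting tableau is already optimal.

Pivot element 9/2. New z-row = old z-row − (-19/2)·(row 1/(9/2)).
Updated z-row coefficients: x1: 0, x2: 0, s1: 19/9, s2: 0, s3: -5/6, s4: 0.
The most negative is -5/6 in column s3, so s3 would enter next.

s3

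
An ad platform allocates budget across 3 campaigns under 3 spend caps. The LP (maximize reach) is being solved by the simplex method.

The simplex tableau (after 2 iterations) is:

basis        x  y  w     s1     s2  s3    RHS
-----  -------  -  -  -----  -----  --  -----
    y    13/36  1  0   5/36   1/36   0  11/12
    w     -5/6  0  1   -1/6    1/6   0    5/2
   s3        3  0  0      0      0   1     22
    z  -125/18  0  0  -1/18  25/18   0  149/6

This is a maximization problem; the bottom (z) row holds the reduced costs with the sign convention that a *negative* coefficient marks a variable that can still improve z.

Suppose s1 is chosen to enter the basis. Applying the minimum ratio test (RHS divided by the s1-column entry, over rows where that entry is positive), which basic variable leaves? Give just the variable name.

Ratios: row 1 (y): (11/12)/(5/36) = 33/5; row 2 (w): entry -1/6 ≤ 0, skip; row 3 (s3): entry 0 ≤ 0, skip.
Minimum ratio 33/5 is in the y row, so y leaves.

y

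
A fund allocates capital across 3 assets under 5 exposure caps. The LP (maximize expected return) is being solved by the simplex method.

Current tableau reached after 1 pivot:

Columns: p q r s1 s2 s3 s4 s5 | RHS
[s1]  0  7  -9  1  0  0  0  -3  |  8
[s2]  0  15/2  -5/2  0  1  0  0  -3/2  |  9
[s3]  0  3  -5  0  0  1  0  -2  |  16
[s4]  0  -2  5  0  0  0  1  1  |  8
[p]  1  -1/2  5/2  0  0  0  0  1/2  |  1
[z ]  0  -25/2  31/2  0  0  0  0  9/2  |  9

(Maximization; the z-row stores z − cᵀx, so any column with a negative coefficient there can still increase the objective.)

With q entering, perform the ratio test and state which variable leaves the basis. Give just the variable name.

Ratios: row 1 (s1): 8/7 = 8/7; row 2 (s2): 9/(15/2) = 6/5; row 3 (s3): 16/3 = 16/3; row 4 (s4): entry -2 ≤ 0, skip; row 5 (p): entry -1/2 ≤ 0, skip.
Minimum ratio 8/7 is in the s1 row, so s1 leaves.

s1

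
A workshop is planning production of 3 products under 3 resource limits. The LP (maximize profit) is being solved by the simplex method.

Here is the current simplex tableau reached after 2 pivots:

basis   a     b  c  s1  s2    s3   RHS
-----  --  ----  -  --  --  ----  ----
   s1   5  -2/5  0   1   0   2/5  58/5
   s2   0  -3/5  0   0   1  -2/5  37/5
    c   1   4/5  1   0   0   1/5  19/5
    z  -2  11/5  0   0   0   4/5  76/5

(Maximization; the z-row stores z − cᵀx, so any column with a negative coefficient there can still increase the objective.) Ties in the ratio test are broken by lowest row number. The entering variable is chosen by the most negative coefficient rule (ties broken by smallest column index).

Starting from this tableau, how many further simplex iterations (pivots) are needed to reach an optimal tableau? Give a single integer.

1

pivot: a in, s1 out → z = 496/25
No improving column remains; optimal.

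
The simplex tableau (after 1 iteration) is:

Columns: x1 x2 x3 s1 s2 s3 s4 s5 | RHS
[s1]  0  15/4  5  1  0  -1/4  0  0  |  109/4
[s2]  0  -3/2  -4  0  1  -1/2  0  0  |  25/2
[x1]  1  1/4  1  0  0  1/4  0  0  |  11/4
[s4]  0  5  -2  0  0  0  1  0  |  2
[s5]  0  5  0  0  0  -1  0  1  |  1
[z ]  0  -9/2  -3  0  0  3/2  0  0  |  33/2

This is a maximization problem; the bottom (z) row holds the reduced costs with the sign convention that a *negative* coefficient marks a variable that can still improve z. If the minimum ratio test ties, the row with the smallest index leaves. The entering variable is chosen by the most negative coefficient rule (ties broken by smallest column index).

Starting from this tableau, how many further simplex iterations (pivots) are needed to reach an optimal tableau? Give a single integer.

pivot: x2 in, s5 out → z = 87/5
pivot: x3 in, x1 out → z = 51/2
No improving column remains; optimal.

2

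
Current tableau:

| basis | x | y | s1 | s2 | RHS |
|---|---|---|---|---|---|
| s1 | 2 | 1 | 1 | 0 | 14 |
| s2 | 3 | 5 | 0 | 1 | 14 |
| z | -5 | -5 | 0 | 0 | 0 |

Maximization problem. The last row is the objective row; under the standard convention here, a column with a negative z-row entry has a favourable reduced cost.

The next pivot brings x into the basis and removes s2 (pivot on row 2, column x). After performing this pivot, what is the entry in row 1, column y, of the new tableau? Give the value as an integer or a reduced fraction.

Pivot element is row 2, column x: 3.
Normalize row 2: new (row 2, y) = 5/3 = 5/3.
row 1 ← row 1 − 2·(new row 2): 1 − 2·(5/3) = -7/3.

-7/3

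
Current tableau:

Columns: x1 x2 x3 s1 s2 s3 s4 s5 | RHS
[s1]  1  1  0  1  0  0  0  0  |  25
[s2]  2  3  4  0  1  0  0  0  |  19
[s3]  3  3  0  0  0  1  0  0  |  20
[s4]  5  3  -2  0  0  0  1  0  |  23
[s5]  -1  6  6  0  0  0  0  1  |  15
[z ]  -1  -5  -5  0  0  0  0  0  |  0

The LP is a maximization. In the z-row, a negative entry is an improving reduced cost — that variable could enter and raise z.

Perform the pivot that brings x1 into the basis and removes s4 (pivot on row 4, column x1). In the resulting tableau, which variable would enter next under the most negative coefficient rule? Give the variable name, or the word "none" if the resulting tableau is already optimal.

x3

Pivot element 5. New z-row = old z-row − (-1)·(row 4/5).
Updated z-row coefficients: x1: 0, x2: -22/5, x3: -27/5, s1: 0, s2: 0, s3: 0, s4: 1/5, s5: 0.
The most negative is -27/5 in column x3, so x3 would enter next.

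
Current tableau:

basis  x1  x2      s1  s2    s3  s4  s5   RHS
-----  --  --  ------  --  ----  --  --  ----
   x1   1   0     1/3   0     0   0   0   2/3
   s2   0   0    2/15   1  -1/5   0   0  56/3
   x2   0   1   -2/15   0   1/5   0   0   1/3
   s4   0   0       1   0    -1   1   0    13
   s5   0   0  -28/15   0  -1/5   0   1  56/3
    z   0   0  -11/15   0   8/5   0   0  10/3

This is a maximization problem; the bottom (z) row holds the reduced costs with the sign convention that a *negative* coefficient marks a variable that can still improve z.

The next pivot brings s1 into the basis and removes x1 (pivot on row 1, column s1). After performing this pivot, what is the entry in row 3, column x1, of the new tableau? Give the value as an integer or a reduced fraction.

2/5

Pivot element is row 1, column s1: 1/3.
Normalize row 1: new (row 1, x1) = 1/(1/3) = 3.
row 3 ← row 3 − (-2/15)·(new row 1): 0 − (-2/15)·3 = 2/5.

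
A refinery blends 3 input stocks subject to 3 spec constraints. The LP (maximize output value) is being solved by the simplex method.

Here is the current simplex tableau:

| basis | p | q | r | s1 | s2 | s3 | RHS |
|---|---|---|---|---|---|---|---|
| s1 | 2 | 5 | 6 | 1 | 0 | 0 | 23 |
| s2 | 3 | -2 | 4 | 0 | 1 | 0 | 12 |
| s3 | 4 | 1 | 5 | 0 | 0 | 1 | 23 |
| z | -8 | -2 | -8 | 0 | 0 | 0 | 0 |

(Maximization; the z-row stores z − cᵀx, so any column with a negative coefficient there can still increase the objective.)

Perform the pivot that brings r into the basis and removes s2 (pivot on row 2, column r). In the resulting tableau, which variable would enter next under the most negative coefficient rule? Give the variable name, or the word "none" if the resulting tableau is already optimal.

q

Pivot element 4. New z-row = old z-row − (-8)·(row 2/4).
Updated z-row coefficients: p: -2, q: -6, r: 0, s1: 0, s2: 2, s3: 0.
The most negative is -6 in column q, so q would enter next.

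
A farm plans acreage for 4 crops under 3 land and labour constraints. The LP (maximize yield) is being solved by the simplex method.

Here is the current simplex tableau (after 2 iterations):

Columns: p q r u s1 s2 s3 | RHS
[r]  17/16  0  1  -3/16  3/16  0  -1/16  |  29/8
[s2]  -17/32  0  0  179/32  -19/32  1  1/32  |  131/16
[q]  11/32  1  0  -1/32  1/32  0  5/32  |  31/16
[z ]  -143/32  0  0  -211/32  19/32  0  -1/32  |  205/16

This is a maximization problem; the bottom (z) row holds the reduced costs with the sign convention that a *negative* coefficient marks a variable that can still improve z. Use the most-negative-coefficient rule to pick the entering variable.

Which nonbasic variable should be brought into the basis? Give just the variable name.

Objective-row coefficients: p: -143/32, q: 0, r: 0, u: -211/32, s1: 19/32, s2: 0, s3: -1/32.
The most negative is -211/32 in column u, so u enters.

u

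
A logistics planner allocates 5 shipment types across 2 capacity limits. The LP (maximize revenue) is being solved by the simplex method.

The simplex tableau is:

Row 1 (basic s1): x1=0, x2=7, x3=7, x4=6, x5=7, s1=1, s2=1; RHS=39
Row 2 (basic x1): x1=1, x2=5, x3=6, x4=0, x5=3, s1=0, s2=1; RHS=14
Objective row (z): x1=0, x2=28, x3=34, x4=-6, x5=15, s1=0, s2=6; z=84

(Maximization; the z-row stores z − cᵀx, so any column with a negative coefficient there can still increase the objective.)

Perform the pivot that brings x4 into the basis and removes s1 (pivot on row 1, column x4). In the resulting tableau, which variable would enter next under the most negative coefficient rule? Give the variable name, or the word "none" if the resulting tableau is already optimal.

none

Pivot element 6. New z-row = old z-row − (-6)·(row 1/6).
Updated z-row coefficients: x1: 0, x2: 35, x3: 41, x4: 0, x5: 22, s1: 1, s2: 7.
No coefficient is strictly negative; the tableau after this pivot is optimal.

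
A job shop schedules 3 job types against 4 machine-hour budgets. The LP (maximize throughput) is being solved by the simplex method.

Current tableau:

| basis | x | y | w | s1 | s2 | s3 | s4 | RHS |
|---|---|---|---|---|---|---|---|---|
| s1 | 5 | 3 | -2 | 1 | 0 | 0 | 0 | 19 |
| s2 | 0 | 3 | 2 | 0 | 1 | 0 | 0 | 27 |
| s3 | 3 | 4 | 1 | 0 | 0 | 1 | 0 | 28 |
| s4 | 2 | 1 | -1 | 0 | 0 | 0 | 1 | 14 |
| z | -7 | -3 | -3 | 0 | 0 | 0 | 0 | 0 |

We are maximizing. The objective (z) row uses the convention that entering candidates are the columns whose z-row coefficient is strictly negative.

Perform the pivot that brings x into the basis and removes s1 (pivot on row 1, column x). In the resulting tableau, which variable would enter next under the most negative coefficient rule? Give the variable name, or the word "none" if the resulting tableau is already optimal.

Pivot element 5. New z-row = old z-row − (-7)·(row 1/5).
Updated z-row coefficients: x: 0, y: 6/5, w: -29/5, s1: 7/5, s2: 0, s3: 0, s4: 0.
The most negative is -29/5 in column w, so w would enter next.

w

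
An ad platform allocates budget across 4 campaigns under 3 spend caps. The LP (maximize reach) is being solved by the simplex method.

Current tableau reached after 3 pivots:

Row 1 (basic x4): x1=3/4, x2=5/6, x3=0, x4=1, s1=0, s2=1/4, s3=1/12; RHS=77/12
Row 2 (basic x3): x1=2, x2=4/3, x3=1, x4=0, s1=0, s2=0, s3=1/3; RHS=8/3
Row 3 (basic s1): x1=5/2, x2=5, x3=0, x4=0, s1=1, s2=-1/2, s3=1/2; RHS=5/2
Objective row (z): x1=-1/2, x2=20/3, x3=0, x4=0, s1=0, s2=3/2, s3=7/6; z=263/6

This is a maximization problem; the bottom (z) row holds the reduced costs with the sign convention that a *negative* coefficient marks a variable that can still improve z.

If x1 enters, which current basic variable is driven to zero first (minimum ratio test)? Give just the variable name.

s1

Ratios: row 1 (x4): (77/12)/(3/4) = 77/9; row 2 (x3): (8/3)/2 = 4/3; row 3 (s1): (5/2)/(5/2) = 1.
Minimum ratio 1 is in the s1 row, so s1 leaves.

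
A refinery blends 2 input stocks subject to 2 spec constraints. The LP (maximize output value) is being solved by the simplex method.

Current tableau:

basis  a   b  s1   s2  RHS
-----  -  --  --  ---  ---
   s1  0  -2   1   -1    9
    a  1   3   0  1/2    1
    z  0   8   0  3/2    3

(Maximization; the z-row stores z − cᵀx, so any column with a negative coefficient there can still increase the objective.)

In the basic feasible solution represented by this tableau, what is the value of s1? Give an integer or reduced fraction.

9

s1 is basic (row 1); its value is the RHS of that row: 9.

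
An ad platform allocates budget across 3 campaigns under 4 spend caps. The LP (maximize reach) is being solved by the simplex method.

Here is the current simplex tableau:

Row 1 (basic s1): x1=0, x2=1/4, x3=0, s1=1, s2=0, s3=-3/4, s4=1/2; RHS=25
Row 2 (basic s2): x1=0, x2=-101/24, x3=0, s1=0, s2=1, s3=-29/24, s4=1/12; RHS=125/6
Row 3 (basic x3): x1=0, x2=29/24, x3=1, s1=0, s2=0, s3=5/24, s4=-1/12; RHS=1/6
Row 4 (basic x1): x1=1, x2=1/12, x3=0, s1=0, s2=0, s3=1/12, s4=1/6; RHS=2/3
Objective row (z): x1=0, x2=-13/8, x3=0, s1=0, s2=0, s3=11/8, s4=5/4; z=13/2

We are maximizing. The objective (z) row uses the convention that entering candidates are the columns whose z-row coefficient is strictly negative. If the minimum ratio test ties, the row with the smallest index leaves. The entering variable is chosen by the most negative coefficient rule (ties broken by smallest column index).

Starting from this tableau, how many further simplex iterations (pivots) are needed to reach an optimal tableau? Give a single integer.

pivot: x2 in, x3 out → z = 195/29
No improving column remains; optimal.

1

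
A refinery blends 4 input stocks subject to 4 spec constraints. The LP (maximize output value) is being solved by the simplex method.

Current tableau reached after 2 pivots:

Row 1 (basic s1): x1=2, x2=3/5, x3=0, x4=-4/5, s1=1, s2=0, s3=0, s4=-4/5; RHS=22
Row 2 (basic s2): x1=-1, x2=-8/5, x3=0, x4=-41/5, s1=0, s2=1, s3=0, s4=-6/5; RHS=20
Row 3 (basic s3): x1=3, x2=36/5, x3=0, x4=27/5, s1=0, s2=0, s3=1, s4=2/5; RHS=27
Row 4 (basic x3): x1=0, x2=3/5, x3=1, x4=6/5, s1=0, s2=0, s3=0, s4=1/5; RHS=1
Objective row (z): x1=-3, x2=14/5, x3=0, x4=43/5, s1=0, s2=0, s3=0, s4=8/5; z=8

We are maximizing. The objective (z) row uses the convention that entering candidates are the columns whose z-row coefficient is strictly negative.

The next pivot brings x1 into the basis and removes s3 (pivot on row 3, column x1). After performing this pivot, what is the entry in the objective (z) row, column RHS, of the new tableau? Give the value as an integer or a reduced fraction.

Pivot element is row 3, column x1: 3.
Normalize row 3: new (row 3, RHS) = 27/3 = 9.
z-row ← z-row − (-3)·(new row 3): 8 − (-3)·9 = 35.

35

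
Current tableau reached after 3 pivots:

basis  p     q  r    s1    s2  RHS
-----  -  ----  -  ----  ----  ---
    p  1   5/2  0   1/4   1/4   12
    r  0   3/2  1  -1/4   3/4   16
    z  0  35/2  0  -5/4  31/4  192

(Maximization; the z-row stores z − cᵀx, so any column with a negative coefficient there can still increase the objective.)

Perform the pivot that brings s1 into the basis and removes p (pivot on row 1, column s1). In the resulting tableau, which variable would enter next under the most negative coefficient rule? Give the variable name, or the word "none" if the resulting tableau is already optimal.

none

Pivot element 1/4. New z-row = old z-row − (-5/4)·(row 1/(1/4)).
Updated z-row coefficients: p: 5, q: 30, r: 0, s1: 0, s2: 9.
No coefficient is strictly negative; the tableau after this pivot is optimal.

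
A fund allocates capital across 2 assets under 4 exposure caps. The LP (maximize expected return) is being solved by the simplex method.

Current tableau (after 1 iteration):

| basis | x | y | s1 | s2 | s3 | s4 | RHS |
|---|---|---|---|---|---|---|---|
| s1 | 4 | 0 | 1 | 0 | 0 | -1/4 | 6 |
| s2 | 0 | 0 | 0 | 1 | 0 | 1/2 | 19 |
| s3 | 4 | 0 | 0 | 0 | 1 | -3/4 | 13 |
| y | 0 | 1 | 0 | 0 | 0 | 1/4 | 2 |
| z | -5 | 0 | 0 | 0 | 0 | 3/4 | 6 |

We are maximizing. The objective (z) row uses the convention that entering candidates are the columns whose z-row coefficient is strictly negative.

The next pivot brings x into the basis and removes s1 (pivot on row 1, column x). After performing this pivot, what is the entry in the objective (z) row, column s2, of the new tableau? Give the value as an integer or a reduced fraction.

Pivot element is row 1, column x: 4.
Normalize row 1: new (row 1, s2) = 0/4 = 0.
z-row ← z-row − (-5)·(new row 1): 0 − (-5)·0 = 0.

0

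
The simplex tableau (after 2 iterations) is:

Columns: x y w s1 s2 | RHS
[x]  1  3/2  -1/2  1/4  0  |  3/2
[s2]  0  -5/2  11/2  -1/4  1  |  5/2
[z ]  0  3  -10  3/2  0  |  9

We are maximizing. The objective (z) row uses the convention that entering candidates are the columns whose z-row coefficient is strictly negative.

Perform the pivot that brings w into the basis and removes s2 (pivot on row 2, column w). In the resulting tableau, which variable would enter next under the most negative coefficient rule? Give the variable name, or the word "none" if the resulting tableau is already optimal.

y

Pivot element 11/2. New z-row = old z-row − (-10)·(row 2/(11/2)).
Updated z-row coefficients: x: 0, y: -17/11, w: 0, s1: 23/22, s2: 20/11.
The most negative is -17/11 in column y, so y would enter next.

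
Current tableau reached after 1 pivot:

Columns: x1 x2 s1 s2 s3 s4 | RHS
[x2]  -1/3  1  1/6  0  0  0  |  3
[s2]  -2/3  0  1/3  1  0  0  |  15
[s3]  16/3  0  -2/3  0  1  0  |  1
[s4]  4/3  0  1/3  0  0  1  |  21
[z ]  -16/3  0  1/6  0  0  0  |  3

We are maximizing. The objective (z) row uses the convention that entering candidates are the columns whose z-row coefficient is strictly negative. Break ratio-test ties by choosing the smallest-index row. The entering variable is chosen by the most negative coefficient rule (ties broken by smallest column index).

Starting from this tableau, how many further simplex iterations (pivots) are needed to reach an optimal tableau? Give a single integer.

2

pivot: x1 in, s3 out → z = 4
pivot: s1 in, x2 out → z = 65/4
No improving column remains; optimal.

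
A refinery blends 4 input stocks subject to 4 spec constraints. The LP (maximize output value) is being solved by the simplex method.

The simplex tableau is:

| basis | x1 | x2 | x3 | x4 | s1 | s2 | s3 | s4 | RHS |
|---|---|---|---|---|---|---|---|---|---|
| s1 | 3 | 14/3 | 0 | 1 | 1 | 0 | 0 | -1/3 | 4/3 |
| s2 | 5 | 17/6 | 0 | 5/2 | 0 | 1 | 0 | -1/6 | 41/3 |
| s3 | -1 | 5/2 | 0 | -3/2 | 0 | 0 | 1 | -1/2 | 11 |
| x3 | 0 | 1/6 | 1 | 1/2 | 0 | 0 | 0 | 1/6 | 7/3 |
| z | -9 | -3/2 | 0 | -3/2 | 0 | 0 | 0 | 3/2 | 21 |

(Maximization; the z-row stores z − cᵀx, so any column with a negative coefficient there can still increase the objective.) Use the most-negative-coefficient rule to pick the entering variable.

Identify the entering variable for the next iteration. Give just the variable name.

x1

Objective-row coefficients: x1: -9, x2: -3/2, x3: 0, x4: -3/2, s1: 0, s2: 0, s3: 0, s4: 3/2.
The most negative is -9 in column x1, so x1 enters.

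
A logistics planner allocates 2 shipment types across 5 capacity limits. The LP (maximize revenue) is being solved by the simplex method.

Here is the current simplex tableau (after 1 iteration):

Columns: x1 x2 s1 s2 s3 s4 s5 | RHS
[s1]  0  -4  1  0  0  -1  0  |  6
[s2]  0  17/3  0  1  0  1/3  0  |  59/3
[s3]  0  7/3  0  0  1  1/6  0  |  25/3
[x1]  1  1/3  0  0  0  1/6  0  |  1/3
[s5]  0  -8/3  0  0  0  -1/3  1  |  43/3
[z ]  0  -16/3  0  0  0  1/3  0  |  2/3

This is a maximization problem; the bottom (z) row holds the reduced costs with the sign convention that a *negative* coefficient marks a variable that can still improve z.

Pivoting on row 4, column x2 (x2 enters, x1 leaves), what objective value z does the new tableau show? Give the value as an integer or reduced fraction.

6

Minimum ratio for x2: (1/3)/(1/3) = 1.
z changes by −(z-row coeff of x2)·ratio = −(-16/3)·1 = 16/3.
New z = 2/3 + (16/3) = 6.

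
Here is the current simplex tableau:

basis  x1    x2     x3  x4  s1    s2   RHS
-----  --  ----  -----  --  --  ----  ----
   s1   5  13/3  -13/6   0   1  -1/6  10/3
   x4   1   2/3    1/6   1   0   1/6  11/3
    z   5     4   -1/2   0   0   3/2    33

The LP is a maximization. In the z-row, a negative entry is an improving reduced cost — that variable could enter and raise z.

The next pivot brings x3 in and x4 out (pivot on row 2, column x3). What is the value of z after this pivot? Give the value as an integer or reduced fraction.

44

Minimum ratio for x3: (11/3)/(1/6) = 22.
z changes by −(z-row coeff of x3)·ratio = −(-1/2)·22 = 11.
New z = 33 + 11 = 44.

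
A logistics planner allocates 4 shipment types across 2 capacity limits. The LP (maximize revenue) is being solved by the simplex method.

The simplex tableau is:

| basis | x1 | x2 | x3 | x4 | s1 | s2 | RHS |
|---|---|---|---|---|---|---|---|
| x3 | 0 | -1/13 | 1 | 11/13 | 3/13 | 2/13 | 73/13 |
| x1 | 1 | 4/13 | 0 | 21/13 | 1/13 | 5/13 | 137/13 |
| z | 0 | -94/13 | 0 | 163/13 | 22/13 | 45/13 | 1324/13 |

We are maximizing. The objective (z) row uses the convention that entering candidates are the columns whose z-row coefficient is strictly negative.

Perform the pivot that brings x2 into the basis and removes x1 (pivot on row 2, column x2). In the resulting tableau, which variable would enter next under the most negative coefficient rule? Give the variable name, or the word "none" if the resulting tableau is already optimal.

none

Pivot element 4/13. New z-row = old z-row − (-94/13)·(row 2/(4/13)).
Updated z-row coefficients: x1: 47/2, x2: 0, x3: 0, x4: 101/2, s1: 7/2, s2: 25/2.
No coefficient is strictly negative; the tableau after this pivot is optimal.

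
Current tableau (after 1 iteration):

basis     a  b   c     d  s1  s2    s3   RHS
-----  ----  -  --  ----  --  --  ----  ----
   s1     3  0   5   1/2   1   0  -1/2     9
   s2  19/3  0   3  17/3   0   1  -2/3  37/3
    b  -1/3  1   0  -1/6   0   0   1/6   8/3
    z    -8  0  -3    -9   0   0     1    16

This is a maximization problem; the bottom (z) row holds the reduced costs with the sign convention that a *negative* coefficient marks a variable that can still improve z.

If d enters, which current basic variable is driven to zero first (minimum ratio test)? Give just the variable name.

Ratios: row 1 (s1): 9/(1/2) = 18; row 2 (s2): (37/3)/(17/3) = 37/17; row 3 (b): entry -1/6 ≤ 0, skip.
Minimum ratio 37/17 is in the s2 row, so s2 leaves.

s2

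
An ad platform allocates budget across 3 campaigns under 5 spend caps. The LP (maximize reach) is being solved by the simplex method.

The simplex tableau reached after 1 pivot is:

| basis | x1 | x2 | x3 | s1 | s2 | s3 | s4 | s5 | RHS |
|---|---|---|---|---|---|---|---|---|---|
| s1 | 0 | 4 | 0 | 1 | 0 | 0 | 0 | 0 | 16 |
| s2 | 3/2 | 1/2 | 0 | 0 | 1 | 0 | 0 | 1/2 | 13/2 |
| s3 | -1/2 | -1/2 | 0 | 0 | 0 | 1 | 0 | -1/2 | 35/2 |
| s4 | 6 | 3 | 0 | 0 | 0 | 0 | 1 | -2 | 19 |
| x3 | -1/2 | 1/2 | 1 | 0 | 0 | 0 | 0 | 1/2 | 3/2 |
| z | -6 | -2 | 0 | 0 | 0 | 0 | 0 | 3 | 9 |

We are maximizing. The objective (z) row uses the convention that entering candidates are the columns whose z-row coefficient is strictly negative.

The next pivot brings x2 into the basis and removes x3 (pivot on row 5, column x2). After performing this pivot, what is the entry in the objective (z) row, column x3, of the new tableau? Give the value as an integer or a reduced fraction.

Pivot element is row 5, column x2: 1/2.
Normalize row 5: new (row 5, x3) = 1/(1/2) = 2.
z-row ← z-row − (-2)·(new row 5): 0 − (-2)·2 = 4.

4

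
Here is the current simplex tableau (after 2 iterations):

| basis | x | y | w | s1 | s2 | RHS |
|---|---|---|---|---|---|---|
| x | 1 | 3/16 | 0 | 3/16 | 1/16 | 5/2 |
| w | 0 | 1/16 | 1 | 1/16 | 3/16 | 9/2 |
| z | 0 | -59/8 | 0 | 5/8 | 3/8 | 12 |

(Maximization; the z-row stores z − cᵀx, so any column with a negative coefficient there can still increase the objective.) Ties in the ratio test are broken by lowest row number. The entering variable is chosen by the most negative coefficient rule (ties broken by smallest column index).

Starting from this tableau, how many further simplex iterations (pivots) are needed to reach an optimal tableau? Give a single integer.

pivot: y in, x out → z = 331/3
No improving column remains; optimal.

1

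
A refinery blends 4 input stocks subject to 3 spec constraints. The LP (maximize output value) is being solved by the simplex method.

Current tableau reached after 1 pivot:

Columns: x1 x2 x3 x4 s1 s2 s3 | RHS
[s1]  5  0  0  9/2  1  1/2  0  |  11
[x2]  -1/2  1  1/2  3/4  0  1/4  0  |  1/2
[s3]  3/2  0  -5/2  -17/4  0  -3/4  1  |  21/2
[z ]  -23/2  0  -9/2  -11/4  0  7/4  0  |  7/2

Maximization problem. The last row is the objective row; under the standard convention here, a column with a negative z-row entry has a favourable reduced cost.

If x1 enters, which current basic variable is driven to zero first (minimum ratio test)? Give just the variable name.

Ratios: row 1 (s1): 11/5 = 11/5; row 2 (x2): entry -1/2 ≤ 0, skip; row 3 (s3): (21/2)/(3/2) = 7.
Minimum ratio 11/5 is in the s1 row, so s1 leaves.

s1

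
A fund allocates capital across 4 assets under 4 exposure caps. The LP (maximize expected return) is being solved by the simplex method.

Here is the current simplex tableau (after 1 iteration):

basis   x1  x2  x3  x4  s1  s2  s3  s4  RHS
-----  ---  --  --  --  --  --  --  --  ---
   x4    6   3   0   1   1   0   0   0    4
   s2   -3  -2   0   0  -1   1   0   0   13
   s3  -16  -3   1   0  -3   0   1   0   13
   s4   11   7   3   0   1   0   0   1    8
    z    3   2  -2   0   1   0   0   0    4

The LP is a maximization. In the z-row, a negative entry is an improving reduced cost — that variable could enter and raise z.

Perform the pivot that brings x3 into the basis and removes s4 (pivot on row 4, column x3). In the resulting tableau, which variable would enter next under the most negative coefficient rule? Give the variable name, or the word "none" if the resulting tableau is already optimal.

none

Pivot element 3. New z-row = old z-row − (-2)·(row 4/3).
Updated z-row coefficients: x1: 31/3, x2: 20/3, x3: 0, x4: 0, s1: 5/3, s2: 0, s3: 0, s4: 2/3.
No coefficient is strictly negative; the tableau after this pivot is optimal.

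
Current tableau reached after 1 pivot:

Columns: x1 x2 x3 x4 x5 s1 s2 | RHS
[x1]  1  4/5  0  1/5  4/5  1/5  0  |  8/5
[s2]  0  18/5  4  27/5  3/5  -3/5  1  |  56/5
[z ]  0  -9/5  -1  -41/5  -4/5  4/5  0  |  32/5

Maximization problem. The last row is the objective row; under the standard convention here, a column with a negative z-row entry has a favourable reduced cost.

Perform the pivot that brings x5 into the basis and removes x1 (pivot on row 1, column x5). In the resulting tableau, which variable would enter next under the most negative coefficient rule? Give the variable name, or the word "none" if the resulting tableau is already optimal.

x4

Pivot element 4/5. New z-row = old z-row − (-4/5)·(row 1/(4/5)).
Updated z-row coefficients: x1: 1, x2: -1, x3: -1, x4: -8, x5: 0, s1: 1, s2: 0.
The most negative is -8 in column x4, so x4 would enter next.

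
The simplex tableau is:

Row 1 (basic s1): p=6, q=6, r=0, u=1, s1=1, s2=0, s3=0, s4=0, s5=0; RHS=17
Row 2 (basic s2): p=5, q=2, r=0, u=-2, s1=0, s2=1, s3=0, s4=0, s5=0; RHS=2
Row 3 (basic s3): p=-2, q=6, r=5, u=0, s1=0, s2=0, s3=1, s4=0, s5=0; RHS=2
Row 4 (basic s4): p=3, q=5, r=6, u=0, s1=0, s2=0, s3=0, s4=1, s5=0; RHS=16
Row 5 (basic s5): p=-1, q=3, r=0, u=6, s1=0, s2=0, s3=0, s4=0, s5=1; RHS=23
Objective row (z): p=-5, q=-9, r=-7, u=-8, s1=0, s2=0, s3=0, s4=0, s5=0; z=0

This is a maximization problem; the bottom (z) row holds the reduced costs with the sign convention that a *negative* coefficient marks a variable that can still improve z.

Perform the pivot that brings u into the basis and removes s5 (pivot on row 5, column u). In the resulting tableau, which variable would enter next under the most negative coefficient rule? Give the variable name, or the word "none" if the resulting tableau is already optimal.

Pivot element 6. New z-row = old z-row − (-8)·(row 5/6).
Updated z-row coefficients: p: -19/3, q: -5, r: -7, u: 0, s1: 0, s2: 0, s3: 0, s4: 0, s5: 4/3.
The most negative is -7 in column r, so r would enter next.

r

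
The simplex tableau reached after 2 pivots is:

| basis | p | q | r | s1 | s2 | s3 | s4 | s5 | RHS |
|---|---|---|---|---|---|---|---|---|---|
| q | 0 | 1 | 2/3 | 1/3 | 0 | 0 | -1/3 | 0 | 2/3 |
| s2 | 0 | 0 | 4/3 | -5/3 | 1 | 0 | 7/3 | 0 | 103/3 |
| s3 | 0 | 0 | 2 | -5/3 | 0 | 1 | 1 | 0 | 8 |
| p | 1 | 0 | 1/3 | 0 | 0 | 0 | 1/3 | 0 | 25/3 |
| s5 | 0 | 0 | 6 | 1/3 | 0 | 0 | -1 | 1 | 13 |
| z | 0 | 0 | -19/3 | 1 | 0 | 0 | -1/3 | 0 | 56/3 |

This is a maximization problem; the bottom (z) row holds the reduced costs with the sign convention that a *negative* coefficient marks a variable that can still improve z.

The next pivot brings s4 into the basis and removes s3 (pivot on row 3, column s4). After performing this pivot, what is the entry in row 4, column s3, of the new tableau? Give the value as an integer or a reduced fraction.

Pivot element is row 3, column s4: 1.
Normalize row 3: new (row 3, s3) = 1/1 = 1.
row 4 ← row 4 − (1/3)·(new row 3): 0 − (1/3)·1 = -1/3.

-1/3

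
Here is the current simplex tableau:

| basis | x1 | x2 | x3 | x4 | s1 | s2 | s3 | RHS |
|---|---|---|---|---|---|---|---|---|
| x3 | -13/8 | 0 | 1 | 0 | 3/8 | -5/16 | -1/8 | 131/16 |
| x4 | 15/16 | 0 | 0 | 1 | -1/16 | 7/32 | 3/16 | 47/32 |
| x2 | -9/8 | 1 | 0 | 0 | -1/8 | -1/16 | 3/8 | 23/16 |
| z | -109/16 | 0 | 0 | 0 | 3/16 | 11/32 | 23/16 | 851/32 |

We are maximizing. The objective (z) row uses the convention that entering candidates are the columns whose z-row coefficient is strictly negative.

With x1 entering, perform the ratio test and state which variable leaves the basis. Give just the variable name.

x4

Ratios: row 1 (x3): entry -13/8 ≤ 0, skip; row 2 (x4): (47/32)/(15/16) = 47/30; row 3 (x2): entry -9/8 ≤ 0, skip.
Minimum ratio 47/30 is in the x4 row, so x4 leaves.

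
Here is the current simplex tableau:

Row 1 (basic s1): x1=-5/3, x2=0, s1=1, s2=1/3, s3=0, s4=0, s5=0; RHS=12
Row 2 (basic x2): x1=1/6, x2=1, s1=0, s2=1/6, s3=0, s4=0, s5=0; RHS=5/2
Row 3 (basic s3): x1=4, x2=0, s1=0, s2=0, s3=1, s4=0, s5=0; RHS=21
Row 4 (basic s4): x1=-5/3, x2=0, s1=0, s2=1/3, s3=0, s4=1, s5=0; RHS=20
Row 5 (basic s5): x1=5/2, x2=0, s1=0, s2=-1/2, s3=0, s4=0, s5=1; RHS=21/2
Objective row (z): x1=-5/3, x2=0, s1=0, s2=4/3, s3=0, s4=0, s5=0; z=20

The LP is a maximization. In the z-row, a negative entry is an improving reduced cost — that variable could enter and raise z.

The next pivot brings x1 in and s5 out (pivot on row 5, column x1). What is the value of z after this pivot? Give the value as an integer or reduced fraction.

27

Minimum ratio for x1: (21/2)/(5/2) = 21/5.
z changes by −(z-row coeff of x1)·ratio = −(-5/3)·(21/5) = 7.
New z = 20 + 7 = 27.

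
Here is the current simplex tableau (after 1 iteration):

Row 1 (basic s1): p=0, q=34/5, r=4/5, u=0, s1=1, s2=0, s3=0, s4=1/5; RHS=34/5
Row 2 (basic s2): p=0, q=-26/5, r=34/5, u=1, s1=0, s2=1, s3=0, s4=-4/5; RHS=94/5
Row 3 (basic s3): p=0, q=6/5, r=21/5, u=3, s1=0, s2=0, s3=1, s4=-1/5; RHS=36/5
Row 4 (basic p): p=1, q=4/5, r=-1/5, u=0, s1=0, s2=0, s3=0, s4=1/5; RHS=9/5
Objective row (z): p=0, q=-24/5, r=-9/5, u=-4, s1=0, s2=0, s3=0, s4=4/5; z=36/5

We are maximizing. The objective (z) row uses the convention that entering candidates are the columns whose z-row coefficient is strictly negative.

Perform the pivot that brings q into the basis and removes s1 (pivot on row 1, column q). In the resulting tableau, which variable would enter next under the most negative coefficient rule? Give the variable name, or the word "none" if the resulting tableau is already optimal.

u

Pivot element 34/5. New z-row = old z-row − (-24/5)·(row 1/(34/5)).
Updated z-row coefficients: p: 0, q: 0, r: -21/17, u: -4, s1: 12/17, s2: 0, s3: 0, s4: 16/17.
The most negative is -4 in column u, so u would enter next.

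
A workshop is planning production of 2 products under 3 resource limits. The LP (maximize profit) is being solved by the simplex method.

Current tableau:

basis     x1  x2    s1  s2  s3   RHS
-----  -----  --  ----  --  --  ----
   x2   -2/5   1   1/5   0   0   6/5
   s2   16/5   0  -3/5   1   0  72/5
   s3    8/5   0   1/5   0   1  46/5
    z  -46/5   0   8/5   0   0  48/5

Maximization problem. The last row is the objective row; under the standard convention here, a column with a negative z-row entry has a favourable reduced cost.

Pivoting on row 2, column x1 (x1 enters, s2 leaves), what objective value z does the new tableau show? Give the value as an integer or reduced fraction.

Minimum ratio for x1: (72/5)/(16/5) = 9/2.
z changes by −(z-row coeff of x1)·ratio = −(-46/5)·(9/2) = 207/5.
New z = 48/5 + (207/5) = 51.

51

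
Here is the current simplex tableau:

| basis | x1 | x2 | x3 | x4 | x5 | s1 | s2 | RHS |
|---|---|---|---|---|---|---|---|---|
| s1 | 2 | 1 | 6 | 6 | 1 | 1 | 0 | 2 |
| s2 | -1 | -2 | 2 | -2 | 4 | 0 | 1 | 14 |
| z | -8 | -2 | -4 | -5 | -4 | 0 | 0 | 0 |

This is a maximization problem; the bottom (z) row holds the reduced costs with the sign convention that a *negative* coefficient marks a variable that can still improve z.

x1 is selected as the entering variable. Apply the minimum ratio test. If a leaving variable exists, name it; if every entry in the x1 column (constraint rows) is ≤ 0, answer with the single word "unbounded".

s1

Ratios: row 1 (s1): 2/2 = 1; row 2 (s2): entry -1 ≤ 0, skip.
Minimum ratio is in the s1 row, so s1 leaves.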